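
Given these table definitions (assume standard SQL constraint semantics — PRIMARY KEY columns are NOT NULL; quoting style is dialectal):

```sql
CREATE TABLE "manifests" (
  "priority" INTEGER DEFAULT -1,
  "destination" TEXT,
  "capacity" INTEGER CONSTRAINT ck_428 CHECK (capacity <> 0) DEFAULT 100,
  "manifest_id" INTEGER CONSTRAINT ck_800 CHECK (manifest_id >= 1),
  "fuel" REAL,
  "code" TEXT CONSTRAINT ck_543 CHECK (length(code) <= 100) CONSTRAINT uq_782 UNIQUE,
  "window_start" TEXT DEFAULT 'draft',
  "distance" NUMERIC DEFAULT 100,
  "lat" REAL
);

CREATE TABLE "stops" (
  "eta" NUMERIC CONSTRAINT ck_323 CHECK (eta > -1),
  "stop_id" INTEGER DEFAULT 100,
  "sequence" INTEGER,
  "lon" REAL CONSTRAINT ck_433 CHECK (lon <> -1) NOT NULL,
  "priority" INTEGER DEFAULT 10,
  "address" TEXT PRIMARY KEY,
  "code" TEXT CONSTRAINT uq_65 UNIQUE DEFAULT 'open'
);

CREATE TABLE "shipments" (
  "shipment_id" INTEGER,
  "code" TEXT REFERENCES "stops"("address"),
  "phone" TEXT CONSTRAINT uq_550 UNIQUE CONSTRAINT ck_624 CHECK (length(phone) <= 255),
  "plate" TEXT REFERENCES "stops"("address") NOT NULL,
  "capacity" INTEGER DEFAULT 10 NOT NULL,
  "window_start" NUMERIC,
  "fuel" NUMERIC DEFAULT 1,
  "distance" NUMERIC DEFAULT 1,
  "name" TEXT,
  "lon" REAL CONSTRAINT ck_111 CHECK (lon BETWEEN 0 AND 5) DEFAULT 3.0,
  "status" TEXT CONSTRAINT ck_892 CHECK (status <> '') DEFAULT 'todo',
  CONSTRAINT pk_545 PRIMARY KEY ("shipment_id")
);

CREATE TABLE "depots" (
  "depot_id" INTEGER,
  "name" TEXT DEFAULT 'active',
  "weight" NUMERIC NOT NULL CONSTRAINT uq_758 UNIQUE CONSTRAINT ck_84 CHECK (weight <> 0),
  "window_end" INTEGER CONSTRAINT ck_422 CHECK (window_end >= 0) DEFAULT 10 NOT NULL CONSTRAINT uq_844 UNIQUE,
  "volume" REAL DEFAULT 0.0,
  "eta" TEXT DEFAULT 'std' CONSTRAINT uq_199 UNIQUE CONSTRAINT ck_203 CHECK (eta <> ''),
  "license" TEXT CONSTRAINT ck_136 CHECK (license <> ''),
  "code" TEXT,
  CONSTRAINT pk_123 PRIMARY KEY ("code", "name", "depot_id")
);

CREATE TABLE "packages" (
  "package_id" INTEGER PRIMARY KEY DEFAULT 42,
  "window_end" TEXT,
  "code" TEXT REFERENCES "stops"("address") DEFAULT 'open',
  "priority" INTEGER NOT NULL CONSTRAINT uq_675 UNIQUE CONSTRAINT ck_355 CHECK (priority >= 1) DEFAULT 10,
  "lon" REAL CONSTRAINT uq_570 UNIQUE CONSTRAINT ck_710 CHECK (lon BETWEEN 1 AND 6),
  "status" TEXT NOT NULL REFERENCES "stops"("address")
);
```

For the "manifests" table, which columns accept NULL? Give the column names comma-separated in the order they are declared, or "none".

priority, destination, capacity, manifest_id, fuel, code, window_start, distance, lat

- priority: DEFAULT only fills an omitted column; an explicit NULL is still allowed → nullable.
- destination: no NOT NULL constraint applies → nullable.
- capacity: CHECK does not forbid NULL (a CHECK constraint passes when its expression is NULL) → nullable.
- manifest_id: CHECK does not forbid NULL (a CHECK constraint passes when its expression is NULL) → nullable.
- fuel: no NOT NULL constraint applies → nullable.
- code: CHECK does not forbid NULL (a CHECK constraint passes when its expression is NULL) → nullable.
- window_start: DEFAULT only fills an omitted column; an explicit NULL is still allowed → nullable.
- distance: DEFAULT only fills an omitted column; an explicit NULL is still allowed → nullable.
- lat: no NOT NULL constraint applies → nullable.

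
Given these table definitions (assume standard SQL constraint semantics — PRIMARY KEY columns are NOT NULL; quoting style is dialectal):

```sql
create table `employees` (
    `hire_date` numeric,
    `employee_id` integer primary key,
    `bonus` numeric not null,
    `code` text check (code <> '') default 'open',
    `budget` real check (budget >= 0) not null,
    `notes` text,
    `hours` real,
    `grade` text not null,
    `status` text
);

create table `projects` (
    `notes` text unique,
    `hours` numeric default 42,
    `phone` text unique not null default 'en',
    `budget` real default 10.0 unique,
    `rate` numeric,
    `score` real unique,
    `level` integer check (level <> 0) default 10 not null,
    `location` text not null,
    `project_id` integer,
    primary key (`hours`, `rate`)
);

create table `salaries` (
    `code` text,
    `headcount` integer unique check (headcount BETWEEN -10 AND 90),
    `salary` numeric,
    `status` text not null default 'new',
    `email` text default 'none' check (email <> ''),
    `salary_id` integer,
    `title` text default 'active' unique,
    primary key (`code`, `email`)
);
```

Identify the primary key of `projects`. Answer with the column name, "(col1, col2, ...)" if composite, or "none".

(hours, rate)

A table-level PRIMARY KEY clause names 2 columns: hours, rate.
This is a composite key — the combination is unique, not each column individually.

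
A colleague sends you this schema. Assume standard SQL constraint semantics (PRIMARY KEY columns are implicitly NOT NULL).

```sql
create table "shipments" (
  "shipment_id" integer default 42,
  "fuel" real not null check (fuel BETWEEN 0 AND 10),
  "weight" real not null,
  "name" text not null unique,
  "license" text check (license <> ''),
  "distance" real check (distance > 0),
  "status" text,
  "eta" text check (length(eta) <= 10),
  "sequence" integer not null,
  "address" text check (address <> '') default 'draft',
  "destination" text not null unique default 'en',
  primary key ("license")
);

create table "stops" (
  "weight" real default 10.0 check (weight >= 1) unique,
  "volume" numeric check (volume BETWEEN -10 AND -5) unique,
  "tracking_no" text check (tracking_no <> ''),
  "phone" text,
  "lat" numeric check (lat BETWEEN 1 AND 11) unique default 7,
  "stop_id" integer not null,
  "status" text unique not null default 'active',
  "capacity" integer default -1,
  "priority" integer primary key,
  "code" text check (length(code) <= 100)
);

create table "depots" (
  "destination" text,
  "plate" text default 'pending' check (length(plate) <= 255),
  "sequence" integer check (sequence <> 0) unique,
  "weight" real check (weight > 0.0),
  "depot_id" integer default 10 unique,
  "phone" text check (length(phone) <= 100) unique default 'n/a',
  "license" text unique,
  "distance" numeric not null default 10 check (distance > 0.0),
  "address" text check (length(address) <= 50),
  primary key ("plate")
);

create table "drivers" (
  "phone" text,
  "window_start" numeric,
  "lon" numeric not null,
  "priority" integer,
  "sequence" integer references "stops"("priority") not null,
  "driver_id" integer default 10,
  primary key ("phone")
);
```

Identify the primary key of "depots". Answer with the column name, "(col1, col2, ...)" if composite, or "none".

plate

plate is declared PRIMARY KEY as a table-level PRIMARY KEY clause.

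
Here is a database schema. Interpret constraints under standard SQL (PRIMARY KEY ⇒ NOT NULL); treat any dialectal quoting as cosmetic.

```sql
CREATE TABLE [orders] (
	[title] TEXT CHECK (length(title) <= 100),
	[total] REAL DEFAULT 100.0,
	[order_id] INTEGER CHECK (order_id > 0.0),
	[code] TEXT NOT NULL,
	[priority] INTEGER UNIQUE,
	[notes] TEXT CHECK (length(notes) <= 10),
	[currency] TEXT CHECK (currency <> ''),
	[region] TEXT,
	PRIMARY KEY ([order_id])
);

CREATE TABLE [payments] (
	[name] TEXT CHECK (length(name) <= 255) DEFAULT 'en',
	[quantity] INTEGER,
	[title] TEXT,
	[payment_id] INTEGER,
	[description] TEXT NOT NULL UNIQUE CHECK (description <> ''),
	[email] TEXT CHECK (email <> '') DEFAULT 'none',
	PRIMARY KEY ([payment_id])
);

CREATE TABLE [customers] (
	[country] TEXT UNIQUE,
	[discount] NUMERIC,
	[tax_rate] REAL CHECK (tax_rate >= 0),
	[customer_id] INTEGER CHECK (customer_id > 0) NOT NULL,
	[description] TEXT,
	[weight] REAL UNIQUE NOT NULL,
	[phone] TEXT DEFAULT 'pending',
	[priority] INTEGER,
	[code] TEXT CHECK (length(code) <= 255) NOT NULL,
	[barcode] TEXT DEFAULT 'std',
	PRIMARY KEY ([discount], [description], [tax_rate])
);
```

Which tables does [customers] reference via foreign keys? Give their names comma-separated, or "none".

No column in customers has a REFERENCES clause.

none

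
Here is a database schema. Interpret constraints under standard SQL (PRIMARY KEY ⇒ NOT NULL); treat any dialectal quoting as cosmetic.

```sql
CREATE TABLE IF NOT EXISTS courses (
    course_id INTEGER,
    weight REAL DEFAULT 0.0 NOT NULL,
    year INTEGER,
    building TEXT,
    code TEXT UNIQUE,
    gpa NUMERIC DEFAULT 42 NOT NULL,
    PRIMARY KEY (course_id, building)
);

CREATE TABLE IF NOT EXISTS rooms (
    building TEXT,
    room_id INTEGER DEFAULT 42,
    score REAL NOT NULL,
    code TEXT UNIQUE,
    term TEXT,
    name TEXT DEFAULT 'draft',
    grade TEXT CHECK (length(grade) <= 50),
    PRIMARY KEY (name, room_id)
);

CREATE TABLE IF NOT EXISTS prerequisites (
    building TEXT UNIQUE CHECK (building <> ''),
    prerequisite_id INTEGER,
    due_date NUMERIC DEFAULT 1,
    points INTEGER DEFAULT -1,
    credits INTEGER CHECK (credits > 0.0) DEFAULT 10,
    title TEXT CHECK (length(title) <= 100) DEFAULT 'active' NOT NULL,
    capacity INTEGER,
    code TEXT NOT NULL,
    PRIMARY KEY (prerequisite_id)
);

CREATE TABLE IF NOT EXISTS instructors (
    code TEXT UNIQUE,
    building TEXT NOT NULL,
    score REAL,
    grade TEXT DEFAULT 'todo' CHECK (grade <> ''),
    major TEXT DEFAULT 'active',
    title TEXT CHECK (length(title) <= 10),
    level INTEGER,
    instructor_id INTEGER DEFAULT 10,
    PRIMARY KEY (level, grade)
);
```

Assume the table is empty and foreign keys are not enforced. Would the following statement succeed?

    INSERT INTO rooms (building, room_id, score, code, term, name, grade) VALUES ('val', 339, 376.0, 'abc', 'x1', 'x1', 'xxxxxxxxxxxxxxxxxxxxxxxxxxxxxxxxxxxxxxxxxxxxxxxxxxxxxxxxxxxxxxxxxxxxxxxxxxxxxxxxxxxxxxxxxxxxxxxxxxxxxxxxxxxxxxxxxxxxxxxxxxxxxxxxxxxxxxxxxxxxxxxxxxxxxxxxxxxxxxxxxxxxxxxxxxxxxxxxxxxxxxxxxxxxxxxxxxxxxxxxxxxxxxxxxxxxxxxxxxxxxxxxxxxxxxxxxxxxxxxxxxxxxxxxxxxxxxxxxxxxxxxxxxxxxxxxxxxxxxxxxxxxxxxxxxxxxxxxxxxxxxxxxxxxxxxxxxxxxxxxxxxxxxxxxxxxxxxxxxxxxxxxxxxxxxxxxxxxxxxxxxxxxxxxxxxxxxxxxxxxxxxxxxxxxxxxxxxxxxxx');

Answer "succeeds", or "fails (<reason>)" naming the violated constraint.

fails (CHECK on grade)

The value 'xxxxxxxxxxxxxxxxxxxxxxxxxxxxxxxxxxxxxxxxxxxxxxxxxxxxxxxxxxxxxxxxxxxxxxxxxxxxxxxxxxxxxxxxxxxxxxxxxxxxxxxxxxxxxxxxxxxxxxxxxxxxxxxxxxxxxxxxxxxxxxxxxxxxxxxxxxxxxxxxxxxxxxxxxxxxxxxxxxxxxxxxxxxxxxxxxxxxxxxxxxxxxxxxxxxxxxxxxxxxxxxxxxxxxxxxxxxxxxxxxxxxxxxxxxxxxxxxxxxxxxxxxxxxxxxxxxxxxxxxxxxxxxxxxxxxxxxxxxxxxxxxxxxxxxxxxxxxxxxxxxxxxxxxxxxxxxxxxxxxxxxxxxxxxxxxxxxxxxxxxxxxxxxxxxxxxxxxxxxxxxxxxxxxxxxxxxxxxxxx' for grade violates CHECK (length(grade) <= 50).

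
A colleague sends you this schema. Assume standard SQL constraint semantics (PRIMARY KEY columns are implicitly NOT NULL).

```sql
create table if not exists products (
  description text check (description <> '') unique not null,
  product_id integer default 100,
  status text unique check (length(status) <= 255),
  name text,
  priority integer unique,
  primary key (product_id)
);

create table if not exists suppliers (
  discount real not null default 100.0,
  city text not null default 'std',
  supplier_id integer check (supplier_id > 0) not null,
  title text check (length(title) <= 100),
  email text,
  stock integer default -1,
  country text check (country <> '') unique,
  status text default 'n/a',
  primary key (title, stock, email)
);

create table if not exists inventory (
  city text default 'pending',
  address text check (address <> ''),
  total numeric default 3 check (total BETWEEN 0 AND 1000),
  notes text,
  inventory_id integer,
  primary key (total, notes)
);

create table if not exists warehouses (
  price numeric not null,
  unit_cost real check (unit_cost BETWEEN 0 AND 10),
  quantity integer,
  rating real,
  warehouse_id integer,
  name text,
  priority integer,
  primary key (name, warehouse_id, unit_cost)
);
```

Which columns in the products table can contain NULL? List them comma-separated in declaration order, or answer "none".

status, name, priority

- description: declared NOT NULL → not nullable.
- product_id: part of the PRIMARY KEY, which implies NOT NULL → not nullable.
- status: CHECK does not forbid NULL (a CHECK constraint passes when its expression is NULL) → nullable.
- name: no NOT NULL constraint applies → nullable.
- priority: UNIQUE does not imply NOT NULL → nullable.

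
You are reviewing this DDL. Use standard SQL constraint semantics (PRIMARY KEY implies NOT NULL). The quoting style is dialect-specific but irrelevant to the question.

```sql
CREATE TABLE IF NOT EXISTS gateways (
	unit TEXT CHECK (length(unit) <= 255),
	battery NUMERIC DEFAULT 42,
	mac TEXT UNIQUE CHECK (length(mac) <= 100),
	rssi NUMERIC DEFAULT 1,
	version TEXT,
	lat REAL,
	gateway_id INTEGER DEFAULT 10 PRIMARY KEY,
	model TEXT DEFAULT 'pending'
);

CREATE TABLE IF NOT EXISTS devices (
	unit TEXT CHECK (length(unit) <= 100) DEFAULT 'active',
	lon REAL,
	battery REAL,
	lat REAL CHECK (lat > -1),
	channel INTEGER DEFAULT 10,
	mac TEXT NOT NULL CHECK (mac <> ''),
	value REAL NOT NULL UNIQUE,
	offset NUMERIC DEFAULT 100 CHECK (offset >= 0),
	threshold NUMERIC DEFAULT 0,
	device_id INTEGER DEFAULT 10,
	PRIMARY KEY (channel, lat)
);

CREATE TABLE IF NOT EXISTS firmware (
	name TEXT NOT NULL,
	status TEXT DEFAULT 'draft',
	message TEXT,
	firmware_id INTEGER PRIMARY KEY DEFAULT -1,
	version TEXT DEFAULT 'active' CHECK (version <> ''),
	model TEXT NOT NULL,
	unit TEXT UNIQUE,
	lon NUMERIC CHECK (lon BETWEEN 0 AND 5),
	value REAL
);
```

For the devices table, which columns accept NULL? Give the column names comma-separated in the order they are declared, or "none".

- unit: CHECK does not forbid NULL (a CHECK constraint passes when its expression is NULL) → nullable.
- lon: no NOT NULL constraint applies → nullable.
- battery: no NOT NULL constraint applies → nullable.
- lat: part of the PRIMARY KEY, which implies NOT NULL → not nullable.
- channel: part of the PRIMARY KEY, which implies NOT NULL → not nullable.
- mac: declared NOT NULL → not nullable.
- value: declared NOT NULL → not nullable.
- offset: CHECK does not forbid NULL (a CHECK constraint passes when its expression is NULL) → nullable.
- threshold: DEFAULT only fills an omitted column; an explicit NULL is still allowed → nullable.
- device_id: DEFAULT only fills an omitted column; an explicit NULL is still allowed → nullable.

unit, lon, battery, offset, threshold, device_id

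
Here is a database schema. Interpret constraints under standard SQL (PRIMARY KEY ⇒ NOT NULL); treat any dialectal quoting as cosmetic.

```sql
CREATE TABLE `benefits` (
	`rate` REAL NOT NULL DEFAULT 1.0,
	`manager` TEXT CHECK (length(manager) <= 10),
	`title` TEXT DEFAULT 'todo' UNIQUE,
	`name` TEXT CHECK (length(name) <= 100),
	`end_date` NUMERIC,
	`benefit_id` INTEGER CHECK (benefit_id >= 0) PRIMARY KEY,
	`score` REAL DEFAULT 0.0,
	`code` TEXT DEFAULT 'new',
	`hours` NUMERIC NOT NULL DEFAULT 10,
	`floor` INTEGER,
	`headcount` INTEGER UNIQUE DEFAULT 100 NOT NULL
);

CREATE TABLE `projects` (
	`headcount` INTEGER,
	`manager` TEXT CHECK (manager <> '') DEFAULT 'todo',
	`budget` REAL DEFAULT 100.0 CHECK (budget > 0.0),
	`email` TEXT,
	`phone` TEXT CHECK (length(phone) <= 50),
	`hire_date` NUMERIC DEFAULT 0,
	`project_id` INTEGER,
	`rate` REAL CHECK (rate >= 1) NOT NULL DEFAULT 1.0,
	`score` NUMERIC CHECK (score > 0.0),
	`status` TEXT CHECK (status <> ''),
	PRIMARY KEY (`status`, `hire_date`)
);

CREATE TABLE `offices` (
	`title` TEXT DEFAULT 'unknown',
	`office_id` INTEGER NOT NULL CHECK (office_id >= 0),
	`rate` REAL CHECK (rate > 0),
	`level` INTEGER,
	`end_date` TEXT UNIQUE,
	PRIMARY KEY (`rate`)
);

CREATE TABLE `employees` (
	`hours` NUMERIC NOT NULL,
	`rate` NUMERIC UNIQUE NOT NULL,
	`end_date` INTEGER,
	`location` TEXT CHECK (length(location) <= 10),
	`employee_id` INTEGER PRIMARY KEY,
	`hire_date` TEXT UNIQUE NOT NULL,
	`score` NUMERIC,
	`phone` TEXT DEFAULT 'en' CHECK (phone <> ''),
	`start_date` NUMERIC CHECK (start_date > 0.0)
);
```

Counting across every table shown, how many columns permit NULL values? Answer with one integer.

benefits: 7 nullable (manager, title, name, end_date, score, code, floor — PK (benefit_id) and explicit NOT NULL columns excluded).
projects: 7 nullable (headcount, manager, budget, email, phone, project_id, score — PK (status, hire_date) and explicit NOT NULL columns excluded).
offices: 3 nullable (title, level, end_date — PK (rate) and explicit NOT NULL columns excluded).
employees: 5 nullable (end_date, location, score, phone, start_date — PK (employee_id) and explicit NOT NULL columns excluded).
Total: 7 + 7 + 3 + 5 = 22.

22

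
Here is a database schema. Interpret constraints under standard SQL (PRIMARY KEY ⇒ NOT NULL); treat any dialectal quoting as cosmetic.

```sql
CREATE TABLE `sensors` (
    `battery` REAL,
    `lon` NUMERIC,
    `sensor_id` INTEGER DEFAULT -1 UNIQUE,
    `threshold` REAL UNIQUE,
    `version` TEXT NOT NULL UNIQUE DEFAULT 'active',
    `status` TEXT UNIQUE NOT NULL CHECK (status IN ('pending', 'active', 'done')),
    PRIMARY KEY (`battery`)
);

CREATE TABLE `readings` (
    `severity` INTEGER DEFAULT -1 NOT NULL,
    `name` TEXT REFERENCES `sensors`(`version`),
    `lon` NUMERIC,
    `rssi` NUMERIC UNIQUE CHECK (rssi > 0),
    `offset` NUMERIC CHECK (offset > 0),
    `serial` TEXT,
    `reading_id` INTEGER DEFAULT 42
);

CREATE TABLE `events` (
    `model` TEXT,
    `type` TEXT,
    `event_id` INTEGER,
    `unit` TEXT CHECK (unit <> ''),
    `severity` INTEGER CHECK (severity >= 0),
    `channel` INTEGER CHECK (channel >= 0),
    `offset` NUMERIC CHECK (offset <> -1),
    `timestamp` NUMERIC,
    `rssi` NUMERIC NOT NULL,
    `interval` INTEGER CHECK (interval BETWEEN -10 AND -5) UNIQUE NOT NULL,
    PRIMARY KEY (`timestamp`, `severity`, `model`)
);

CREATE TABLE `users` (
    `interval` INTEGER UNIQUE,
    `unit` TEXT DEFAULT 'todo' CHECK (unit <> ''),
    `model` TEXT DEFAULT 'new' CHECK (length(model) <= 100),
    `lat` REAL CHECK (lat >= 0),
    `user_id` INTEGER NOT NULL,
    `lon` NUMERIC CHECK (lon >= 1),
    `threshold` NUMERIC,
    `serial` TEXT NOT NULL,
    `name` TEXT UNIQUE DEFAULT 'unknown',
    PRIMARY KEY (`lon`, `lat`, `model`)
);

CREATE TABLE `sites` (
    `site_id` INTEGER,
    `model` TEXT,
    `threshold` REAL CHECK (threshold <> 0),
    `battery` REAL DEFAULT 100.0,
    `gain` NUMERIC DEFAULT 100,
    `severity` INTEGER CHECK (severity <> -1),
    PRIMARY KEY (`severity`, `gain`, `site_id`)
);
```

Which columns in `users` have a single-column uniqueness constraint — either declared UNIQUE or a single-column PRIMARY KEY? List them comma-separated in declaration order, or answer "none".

- interval: declared UNIQUE → unique.
- unit: no UNIQUE or single-column PK constraint.
- model: part of a composite PRIMARY KEY — only the tuple is unique, not this column on its own.
- lat: part of a composite PRIMARY KEY — only the tuple is unique, not this column on its own.
- user_id: no UNIQUE or single-column PK constraint.
- lon: part of a composite PRIMARY KEY — only the tuple is unique, not this column on its own.
- threshold: no UNIQUE or single-column PK constraint.
- serial: no UNIQUE or single-column PK constraint.
- name: declared UNIQUE → unique.

interval, name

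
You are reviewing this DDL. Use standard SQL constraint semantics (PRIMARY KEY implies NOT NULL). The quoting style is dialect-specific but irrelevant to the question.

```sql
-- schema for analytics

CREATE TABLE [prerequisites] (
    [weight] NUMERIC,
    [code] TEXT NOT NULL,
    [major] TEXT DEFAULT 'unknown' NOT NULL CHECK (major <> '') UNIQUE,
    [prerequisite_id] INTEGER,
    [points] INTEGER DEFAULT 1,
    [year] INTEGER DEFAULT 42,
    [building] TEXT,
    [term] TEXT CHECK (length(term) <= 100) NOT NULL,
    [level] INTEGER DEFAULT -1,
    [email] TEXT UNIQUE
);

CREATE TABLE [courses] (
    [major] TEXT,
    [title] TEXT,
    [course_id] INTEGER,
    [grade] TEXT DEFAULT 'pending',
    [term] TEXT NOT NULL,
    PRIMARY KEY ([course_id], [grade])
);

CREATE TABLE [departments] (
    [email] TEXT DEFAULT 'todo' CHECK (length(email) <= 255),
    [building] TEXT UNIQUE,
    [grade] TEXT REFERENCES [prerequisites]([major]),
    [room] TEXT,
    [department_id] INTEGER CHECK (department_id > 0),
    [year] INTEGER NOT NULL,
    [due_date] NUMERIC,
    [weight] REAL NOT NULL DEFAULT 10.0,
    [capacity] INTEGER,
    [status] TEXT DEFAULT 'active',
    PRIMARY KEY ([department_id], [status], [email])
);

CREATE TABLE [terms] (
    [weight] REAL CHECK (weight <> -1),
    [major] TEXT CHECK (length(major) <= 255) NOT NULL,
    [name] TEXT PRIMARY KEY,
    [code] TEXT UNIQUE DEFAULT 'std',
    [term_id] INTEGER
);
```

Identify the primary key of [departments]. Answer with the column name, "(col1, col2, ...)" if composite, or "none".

A table-level PRIMARY KEY clause names 3 columns: department_id, status, email.
This is a composite key — the combination is unique, not each column individually.

(department_id, status, email)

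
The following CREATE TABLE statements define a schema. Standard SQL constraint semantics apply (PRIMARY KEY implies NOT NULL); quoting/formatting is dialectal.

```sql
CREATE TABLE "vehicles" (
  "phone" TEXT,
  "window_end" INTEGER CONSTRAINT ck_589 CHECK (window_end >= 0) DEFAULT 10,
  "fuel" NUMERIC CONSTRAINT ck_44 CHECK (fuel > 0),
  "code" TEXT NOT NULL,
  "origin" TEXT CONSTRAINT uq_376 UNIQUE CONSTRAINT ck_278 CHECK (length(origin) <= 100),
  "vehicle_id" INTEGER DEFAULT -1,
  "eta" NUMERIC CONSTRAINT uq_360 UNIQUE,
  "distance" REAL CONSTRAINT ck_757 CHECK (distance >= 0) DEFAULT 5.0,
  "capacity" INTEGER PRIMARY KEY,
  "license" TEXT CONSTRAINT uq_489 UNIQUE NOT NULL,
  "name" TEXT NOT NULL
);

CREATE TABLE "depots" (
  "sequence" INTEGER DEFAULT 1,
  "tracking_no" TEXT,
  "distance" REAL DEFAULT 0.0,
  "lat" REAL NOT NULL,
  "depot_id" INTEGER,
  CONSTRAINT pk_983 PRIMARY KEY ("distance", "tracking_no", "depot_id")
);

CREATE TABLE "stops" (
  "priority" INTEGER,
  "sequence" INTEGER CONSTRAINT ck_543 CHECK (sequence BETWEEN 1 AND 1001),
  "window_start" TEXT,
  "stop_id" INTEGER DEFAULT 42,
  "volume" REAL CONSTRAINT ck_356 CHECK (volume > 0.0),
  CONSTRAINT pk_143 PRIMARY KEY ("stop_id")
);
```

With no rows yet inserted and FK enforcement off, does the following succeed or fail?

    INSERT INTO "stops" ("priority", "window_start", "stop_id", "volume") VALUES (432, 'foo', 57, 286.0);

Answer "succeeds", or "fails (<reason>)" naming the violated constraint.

NOT NULL columns: stop_id is supplied.
CHECK constraints: 286.0 satisfies (volume > 0.0).
No constraint is violated.

succeeds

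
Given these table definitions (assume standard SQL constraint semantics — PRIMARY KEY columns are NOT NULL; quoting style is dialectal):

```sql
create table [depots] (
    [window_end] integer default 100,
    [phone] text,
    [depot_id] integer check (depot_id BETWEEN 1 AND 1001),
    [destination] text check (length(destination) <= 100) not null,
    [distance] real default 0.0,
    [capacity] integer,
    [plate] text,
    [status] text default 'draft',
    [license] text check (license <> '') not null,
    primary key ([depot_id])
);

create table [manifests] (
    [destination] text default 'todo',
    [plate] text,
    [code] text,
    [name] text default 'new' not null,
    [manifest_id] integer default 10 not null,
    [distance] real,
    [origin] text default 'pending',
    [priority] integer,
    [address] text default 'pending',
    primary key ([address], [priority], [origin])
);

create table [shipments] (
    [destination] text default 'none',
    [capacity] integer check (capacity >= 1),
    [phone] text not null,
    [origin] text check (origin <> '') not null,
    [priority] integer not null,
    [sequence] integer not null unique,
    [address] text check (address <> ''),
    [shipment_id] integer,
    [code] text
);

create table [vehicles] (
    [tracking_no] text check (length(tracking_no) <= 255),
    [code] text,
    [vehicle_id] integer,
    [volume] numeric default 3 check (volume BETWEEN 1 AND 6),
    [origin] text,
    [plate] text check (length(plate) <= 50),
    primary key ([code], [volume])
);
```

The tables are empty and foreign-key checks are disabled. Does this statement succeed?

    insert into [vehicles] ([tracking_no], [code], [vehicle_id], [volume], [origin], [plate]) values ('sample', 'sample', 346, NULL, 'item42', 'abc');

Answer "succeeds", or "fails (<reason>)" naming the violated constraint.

volume is explicitly set to NULL, but volume is part of the PRIMARY KEY (implied NOT NULL).

fails (NOT NULL on volume)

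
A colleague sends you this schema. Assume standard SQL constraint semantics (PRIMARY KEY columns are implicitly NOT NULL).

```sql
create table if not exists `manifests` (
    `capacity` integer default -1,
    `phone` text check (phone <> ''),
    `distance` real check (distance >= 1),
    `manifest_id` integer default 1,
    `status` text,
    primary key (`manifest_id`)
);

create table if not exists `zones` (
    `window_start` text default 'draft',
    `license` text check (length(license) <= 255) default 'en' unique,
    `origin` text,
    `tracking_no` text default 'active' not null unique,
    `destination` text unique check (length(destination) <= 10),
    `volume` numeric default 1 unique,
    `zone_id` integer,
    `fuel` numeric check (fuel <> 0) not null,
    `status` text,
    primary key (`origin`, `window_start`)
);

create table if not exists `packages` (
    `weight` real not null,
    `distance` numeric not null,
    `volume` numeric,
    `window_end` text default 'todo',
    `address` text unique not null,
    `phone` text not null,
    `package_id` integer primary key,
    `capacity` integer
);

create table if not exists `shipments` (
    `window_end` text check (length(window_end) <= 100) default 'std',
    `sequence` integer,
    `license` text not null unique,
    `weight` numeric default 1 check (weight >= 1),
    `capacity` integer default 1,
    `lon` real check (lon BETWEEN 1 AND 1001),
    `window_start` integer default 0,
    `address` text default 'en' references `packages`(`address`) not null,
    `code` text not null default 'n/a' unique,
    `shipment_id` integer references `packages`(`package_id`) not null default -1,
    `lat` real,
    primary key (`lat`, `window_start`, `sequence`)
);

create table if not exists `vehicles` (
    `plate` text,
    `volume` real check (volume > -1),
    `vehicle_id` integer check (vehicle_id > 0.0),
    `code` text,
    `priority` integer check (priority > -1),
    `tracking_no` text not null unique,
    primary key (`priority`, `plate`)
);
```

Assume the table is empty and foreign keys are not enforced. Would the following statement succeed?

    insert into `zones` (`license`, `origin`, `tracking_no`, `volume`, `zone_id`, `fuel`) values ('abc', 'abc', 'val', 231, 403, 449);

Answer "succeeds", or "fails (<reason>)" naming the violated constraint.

succeeds

NOT NULL columns: fuel is supplied; origin is supplied; tracking_no is supplied; window_start defaults to 'draft'.
CHECK constraints: 'abc' satisfies (length(license) <= 255); 449 satisfies (fuel <> 0).
No constraint is violated.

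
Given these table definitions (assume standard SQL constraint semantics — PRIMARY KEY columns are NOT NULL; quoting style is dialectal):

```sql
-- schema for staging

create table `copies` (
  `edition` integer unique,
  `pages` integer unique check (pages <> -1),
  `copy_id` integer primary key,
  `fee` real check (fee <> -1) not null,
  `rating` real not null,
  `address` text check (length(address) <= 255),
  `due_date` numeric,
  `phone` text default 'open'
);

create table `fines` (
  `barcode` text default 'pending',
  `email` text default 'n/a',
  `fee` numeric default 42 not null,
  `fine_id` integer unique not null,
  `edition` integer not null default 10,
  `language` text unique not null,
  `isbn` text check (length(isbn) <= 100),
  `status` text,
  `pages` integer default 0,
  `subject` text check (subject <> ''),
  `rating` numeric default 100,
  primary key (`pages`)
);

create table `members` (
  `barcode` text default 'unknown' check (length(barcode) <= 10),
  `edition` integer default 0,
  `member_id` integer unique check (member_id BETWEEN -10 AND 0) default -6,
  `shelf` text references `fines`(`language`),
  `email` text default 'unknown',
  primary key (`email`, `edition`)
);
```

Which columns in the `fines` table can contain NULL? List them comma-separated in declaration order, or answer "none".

barcode, email, isbn, status, subject, rating

- barcode: DEFAULT only fills an omitted column; an explicit NULL is still allowed → nullable.
- email: DEFAULT only fills an omitted column; an explicit NULL is still allowed → nullable.
- fee: declared NOT NULL → not nullable.
- fine_id: declared NOT NULL → not nullable.
- edition: declared NOT NULL → not nullable.
- language: declared NOT NULL → not nullable.
- isbn: CHECK does not forbid NULL (a CHECK constraint passes when its expression is NULL) → nullable.
- status: no NOT NULL constraint applies → nullable.
- pages: part of the PRIMARY KEY, which implies NOT NULL → not nullable.
- subject: CHECK does not forbid NULL (a CHECK constraint passes when its expression is NULL) → nullable.
- rating: DEFAULT only fills an omitted column; an explicit NULL is still allowed → nullable.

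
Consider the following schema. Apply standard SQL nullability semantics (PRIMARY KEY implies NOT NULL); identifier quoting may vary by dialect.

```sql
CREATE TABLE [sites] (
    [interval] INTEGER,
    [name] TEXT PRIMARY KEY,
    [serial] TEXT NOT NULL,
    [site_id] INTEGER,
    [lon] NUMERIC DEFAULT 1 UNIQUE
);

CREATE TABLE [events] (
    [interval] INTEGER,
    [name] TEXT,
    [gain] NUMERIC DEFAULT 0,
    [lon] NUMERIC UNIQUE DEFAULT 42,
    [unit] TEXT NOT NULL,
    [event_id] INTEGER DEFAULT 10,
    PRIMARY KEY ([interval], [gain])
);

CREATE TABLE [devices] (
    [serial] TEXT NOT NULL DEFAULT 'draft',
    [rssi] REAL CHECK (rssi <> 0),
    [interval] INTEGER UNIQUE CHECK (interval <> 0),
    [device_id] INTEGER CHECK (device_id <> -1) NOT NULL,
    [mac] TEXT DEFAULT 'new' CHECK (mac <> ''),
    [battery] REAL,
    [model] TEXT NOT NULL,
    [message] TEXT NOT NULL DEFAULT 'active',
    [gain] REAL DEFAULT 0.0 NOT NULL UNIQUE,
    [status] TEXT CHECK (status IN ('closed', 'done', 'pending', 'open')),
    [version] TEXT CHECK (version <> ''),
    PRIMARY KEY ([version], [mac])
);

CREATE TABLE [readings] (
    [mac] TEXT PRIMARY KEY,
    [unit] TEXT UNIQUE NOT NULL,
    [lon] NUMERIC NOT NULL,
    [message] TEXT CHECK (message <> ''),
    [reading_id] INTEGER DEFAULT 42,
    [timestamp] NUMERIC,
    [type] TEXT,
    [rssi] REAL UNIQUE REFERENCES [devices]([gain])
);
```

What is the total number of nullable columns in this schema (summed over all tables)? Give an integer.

15

sites: 3 nullable (interval, site_id, lon — PK (name) and explicit NOT NULL columns excluded).
events: 3 nullable (name, lon, event_id — PK (interval, gain) and explicit NOT NULL columns excluded).
devices: 4 nullable (rssi, interval, battery, status — PK (version, mac) and explicit NOT NULL columns excluded).
readings: 5 nullable (message, reading_id, timestamp, type, rssi — PK (mac) and explicit NOT NULL columns excluded).
Total: 3 + 3 + 4 + 5 = 15.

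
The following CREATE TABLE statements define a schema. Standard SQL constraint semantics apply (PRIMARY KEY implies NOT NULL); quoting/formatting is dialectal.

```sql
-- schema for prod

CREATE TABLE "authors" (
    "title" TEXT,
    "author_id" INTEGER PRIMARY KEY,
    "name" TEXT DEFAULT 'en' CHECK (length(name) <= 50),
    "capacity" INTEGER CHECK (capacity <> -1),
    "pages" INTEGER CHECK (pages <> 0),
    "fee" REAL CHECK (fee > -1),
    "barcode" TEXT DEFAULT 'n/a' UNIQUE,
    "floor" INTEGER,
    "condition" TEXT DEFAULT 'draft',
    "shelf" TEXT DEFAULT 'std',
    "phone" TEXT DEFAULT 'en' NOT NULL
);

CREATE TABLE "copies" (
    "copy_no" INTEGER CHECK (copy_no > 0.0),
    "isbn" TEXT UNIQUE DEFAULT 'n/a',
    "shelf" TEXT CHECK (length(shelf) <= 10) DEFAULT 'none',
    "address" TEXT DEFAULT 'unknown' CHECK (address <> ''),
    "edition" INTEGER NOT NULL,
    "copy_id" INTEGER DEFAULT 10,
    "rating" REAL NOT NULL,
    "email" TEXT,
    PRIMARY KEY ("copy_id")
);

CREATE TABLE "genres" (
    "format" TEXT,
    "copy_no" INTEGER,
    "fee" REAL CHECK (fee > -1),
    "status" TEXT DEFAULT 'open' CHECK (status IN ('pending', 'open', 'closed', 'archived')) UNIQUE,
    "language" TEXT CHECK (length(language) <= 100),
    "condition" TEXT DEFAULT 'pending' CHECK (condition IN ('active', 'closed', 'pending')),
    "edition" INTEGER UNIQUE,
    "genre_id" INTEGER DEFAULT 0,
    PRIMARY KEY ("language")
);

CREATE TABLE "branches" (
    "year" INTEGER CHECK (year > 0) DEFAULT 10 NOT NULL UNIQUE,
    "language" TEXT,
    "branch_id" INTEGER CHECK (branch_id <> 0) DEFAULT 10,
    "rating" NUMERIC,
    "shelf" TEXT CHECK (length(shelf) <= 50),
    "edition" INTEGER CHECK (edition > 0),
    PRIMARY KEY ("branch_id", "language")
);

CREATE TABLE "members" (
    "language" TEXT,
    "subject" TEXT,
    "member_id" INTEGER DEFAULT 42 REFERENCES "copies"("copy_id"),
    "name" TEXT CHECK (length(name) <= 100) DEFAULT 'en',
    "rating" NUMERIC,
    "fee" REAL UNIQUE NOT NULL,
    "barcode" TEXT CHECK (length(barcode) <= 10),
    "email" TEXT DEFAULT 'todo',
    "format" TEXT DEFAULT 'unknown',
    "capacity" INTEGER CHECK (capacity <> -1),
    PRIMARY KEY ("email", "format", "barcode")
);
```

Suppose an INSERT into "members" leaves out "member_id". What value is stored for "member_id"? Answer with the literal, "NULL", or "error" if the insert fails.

member_id has an explicit DEFAULT 42.
When the column is omitted from an INSERT, that default is used.

42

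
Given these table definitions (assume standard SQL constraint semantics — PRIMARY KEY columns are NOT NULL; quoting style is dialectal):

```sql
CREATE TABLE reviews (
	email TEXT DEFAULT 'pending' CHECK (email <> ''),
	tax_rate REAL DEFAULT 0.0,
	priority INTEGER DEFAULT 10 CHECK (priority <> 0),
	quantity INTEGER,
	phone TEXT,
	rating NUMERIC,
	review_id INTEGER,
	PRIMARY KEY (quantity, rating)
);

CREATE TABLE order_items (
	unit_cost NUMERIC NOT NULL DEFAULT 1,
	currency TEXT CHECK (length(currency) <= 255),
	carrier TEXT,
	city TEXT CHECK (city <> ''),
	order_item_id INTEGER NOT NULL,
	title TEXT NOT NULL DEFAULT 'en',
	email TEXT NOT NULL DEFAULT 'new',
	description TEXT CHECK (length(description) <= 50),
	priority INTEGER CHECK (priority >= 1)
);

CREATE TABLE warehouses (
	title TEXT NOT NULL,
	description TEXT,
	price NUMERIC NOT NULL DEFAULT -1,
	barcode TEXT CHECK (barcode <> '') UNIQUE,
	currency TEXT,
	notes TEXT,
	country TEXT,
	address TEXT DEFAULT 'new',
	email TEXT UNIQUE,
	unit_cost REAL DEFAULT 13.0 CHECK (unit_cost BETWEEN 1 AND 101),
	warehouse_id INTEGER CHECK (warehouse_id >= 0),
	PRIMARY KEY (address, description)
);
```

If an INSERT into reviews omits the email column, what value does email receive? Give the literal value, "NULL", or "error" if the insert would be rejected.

email has an explicit DEFAULT 'pending'.
When the column is omitted from an INSERT, that default is used.

'pending'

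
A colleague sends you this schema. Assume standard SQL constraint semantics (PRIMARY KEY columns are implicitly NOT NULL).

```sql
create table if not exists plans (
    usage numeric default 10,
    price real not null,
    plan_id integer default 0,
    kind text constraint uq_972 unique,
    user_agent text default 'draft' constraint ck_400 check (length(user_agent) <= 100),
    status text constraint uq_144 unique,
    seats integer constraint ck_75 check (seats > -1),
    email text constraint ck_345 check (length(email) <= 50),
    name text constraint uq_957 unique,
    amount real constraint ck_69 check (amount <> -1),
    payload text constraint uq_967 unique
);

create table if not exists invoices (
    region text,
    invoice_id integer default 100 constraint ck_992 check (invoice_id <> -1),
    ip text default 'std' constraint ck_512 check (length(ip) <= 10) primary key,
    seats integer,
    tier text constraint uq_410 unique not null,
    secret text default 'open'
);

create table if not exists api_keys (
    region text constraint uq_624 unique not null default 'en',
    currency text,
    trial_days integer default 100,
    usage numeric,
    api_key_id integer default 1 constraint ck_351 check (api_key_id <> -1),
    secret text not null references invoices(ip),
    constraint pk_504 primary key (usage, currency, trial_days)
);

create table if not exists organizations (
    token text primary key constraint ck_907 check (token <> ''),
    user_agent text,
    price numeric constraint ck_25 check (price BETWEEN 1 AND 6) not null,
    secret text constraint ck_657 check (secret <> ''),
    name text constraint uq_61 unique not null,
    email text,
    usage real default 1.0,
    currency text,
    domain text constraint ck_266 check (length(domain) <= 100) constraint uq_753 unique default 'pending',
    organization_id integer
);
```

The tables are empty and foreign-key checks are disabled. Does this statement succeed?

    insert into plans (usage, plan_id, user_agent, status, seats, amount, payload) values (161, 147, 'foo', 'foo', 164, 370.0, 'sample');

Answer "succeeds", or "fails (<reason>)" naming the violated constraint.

fails (NOT NULL on price)

price is omitted from the column list and has no DEFAULT, so it would receive NULL.
But price is declared NOT NULL.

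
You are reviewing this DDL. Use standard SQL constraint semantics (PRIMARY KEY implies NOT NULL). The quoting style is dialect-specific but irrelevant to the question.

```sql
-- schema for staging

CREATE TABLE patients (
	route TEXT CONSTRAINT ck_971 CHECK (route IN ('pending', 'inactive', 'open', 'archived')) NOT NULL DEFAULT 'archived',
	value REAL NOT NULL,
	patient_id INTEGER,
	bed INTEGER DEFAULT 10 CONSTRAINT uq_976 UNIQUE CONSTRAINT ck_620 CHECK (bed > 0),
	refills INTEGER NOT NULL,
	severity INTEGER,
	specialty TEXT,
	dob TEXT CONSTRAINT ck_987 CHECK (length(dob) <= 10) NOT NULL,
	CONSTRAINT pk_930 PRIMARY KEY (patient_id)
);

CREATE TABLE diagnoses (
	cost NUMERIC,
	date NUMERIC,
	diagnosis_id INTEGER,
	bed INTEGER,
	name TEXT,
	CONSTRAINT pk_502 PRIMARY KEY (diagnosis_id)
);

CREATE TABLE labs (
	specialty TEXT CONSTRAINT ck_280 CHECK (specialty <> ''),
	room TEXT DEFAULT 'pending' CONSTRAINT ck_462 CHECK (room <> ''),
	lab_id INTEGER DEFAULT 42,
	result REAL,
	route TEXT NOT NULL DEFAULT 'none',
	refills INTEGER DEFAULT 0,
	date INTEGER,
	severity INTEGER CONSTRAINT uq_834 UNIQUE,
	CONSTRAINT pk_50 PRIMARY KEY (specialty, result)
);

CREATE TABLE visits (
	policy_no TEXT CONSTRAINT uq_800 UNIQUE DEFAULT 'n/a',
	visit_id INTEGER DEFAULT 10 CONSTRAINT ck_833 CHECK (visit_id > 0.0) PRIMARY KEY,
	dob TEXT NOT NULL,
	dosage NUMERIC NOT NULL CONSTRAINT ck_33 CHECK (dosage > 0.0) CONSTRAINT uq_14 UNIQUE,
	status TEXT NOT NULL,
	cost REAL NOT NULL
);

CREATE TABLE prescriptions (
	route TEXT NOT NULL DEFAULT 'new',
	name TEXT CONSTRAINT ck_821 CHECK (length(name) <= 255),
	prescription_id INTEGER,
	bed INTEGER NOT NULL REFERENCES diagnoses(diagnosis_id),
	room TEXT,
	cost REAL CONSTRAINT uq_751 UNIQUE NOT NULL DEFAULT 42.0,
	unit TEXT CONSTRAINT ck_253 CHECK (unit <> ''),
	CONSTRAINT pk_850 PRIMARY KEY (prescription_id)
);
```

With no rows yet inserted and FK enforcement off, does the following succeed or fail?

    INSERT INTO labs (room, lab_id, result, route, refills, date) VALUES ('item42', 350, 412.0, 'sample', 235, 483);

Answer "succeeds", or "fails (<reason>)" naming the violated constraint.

fails (NOT NULL on specialty)

specialty is omitted from the column list and has no DEFAULT, so it would receive NULL.
But specialty is part of the PRIMARY KEY (implied NOT NULL).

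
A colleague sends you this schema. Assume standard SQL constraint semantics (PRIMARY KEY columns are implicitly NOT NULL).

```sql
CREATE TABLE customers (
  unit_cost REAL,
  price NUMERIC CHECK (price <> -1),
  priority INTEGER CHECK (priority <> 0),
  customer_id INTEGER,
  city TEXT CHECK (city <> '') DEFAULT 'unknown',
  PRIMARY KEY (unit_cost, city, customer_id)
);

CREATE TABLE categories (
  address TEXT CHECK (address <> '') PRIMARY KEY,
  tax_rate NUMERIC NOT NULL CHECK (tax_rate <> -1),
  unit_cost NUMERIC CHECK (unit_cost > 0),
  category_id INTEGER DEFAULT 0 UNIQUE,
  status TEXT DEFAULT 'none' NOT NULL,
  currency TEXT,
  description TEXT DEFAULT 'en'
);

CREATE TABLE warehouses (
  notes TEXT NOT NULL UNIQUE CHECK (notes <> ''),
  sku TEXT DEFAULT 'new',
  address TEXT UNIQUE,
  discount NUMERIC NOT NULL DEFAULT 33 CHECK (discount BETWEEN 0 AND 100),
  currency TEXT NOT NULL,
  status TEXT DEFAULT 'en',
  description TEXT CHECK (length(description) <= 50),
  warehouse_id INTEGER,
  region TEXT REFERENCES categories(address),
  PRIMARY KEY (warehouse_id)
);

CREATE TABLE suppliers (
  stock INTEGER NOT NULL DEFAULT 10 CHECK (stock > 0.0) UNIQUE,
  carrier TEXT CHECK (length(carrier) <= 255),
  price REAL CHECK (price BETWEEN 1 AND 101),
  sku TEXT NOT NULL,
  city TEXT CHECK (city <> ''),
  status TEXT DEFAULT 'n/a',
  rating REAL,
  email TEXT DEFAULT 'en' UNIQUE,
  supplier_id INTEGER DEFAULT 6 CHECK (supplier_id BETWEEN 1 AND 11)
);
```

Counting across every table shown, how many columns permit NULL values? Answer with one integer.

18

customers: 2 nullable (price, priority — PK (unit_cost, city, customer_id) and explicit NOT NULL columns excluded).
categories: 4 nullable (unit_cost, category_id, currency, description — PK (address) and explicit NOT NULL columns excluded).
warehouses: 5 nullable (sku, address, status, description, region — PK (warehouse_id) and explicit NOT NULL columns excluded).
suppliers: 7 nullable (carrier, price, city, status, rating, email, supplier_id — PK none and explicit NOT NULL columns excluded).
Total: 2 + 4 + 5 + 7 = 18.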